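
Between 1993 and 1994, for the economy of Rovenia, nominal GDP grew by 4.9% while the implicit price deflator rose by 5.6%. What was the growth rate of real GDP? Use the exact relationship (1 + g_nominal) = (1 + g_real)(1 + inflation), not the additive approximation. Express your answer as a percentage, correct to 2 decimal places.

(1 + g_nom) = (1 + g_real)(1 + π), so g_real = 1.0490 / 1.0560 − 1 = -0.00663.

-0.66%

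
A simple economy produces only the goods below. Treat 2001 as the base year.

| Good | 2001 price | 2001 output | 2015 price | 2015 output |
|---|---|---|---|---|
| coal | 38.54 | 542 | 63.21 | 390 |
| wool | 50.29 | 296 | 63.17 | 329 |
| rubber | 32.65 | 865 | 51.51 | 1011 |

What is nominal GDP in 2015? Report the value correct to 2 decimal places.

97511.44

Nominal GDP 2015 = Σ (p_2015 × q_2015) = 63.21·390 + 63.17·329 + 51.51·1011 = 97511.44.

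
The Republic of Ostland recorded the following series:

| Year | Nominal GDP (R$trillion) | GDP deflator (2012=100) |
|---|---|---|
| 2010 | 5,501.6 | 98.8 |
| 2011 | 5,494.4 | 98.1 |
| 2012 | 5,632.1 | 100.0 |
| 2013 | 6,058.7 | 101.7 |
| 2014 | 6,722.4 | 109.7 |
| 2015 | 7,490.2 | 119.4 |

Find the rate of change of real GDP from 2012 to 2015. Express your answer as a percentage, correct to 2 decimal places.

Real GDP 2012 = 5632.1/1.000 = 5632.10.
Real GDP 2015 = 7490.2/1.194 = 6273.20.
Change = 6273.20/5632.10 − 1 = 0.1138.

11.38%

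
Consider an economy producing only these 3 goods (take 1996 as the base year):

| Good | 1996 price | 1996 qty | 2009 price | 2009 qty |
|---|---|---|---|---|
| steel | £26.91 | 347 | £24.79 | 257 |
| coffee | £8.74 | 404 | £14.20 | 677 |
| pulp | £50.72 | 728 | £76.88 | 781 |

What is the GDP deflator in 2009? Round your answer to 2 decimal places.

144.97

Nominal GDP 2009 = 24.79·257 + 14.20·677 + 76.88·781 = 76027.71.
Real GDP 2009 (at 1996 prices) = 26.91·257 + 8.74·677 + 50.72·781 = 52445.17.
Deflator = Nominal/Real × 100 = 76027.71/52445.17 × 100 = 144.966.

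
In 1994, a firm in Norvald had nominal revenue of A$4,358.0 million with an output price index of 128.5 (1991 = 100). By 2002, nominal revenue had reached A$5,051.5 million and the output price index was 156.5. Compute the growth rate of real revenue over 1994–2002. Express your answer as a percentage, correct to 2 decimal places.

Real revenue 1994 = 4358.0 / 1.285 = 3391.44.
Real revenue 2002 = 5051.5 / 1.565 = 3227.80.
Real growth = 3227.80 / 3391.44 − 1 = -0.0483.

-4.83%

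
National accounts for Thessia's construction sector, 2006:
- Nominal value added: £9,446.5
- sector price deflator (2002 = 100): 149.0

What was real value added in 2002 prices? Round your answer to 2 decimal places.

Real value added = Nominal / (sector price deflator/100) = 9446.5 / 1.490 = 6339.93.

£6,339.93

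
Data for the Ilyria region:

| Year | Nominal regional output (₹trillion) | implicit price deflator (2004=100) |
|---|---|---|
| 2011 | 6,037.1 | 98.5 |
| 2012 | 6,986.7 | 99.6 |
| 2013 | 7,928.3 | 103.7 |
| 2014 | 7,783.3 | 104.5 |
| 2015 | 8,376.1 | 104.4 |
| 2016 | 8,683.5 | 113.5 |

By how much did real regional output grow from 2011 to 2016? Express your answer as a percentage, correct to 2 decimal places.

24.83%

Real regional output 2011 = 6037.1/0.985 = 6129.04.
Real regional output 2016 = 8683.5/1.135 = 7650.66.
Change = 7650.66/6129.04 − 1 = 0.2483.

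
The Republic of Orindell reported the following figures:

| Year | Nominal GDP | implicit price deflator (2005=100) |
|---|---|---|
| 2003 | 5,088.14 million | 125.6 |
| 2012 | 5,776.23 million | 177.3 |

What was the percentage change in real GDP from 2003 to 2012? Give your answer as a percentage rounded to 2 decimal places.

-19.58%

Real GDP 2003 = 5088.14 / 1.256 = 4051.07.
Real GDP 2012 = 5776.23 / 1.773 = 3257.88.
Real growth = 3257.88 / 4051.07 − 1 = -0.1958.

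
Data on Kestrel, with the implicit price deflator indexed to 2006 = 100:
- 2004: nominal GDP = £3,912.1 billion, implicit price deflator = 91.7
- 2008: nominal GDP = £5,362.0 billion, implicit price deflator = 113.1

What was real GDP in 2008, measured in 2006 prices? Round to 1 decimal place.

£4,740.9 billion

Real GDP = Nominal / (implicit price deflator/100) = 5362.0 / 1.131 = 4740.94.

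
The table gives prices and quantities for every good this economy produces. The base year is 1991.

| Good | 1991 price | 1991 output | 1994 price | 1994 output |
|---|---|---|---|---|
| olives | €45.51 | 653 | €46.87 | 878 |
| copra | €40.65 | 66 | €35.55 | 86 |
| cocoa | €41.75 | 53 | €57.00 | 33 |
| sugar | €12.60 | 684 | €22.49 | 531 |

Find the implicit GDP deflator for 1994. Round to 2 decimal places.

112.64

Nominal GDP 1994 = 46.87·878 + 35.55·86 + 57.00·33 + 22.49·531 = 58032.35.
Real GDP 1994 (at 1991 prices) = 45.51·878 + 40.65·86 + 41.75·33 + 12.60·531 = 51522.03.
Deflator = Nominal/Real × 100 = 58032.35/51522.03 × 100 = 112.636.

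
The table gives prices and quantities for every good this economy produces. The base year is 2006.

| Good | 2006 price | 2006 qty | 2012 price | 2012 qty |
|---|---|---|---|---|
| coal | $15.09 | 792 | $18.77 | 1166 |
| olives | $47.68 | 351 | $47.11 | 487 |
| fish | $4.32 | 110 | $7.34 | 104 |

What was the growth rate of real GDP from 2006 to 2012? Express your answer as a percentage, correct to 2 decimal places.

41.50%

Real GDP 2006 = Nominal GDP 2006 = 15.09·792 + 47.68·351 + 4.32·110 = 29162.16.
Real GDP 2012 (at 2006 prices) = 15.09·1166 + 47.68·487 + 4.32·104 = 41264.38.
Real growth = 41264.38/29162.16 − 1 = 0.4150.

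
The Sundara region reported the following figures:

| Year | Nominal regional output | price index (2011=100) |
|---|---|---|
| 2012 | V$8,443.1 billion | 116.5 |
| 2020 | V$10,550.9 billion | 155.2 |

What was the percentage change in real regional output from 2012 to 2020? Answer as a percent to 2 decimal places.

Real regional output 2012 = 8443.1 / 1.165 = 7247.30.
Real regional output 2020 = 10550.9 / 1.552 = 6798.26.
Real growth = 6798.26 / 7247.30 − 1 = -0.0620.

-6.20%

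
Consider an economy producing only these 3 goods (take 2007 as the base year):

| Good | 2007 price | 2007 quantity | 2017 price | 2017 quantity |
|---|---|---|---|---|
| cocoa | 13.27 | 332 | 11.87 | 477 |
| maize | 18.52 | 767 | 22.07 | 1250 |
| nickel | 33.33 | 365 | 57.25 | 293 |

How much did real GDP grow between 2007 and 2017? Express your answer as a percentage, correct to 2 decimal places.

27.52%

Real GDP 2007 = Nominal GDP 2007 = 13.27·332 + 18.52·767 + 33.33·365 = 30775.93.
Real GDP 2017 (at 2007 prices) = 13.27·477 + 18.52·1250 + 33.33·293 = 39245.48.
Real growth = 39245.48/30775.93 − 1 = 0.2752.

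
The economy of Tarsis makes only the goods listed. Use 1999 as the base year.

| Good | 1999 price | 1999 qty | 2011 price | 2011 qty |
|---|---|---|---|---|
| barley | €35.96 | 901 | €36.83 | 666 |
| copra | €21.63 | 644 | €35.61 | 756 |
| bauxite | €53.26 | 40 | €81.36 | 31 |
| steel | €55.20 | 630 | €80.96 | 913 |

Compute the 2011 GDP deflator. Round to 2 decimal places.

Nominal GDP 2011 = 36.83·666 + 35.61·756 + 81.36·31 + 80.96·913 = 127888.58.
Real GDP 2011 (at 1999 prices) = 35.96·666 + 21.63·756 + 53.26·31 + 55.20·913 = 92350.30.
Deflator = Nominal/Real × 100 = 127888.58/92350.30 × 100 = 138.482.

138.48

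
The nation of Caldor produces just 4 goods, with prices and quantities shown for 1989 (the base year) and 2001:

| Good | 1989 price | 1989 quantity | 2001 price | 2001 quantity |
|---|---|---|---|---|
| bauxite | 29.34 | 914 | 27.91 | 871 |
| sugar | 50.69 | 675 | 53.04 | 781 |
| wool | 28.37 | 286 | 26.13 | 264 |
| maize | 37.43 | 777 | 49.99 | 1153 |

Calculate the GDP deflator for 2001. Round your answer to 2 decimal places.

Nominal GDP 2001 = 27.91·871 + 53.04·781 + 26.13·264 + 49.99·1153 = 130270.64.
Real GDP 2001 (at 1989 prices) = 29.34·871 + 50.69·781 + 28.37·264 + 37.43·1153 = 115790.50.
Deflator = Nominal/Real × 100 = 130270.64/115790.50 × 100 = 112.505.

112.51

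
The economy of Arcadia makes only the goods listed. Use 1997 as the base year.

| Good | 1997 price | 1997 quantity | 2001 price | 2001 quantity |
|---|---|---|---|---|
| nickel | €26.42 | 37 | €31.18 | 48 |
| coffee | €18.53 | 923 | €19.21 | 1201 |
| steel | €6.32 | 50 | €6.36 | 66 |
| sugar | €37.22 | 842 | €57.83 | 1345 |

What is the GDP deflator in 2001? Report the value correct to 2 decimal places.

138.88

Nominal GDP 2001 = 31.18·48 + 19.21·1201 + 6.36·66 + 57.83·1345 = 102768.96.
Real GDP 2001 (at 1997 prices) = 26.42·48 + 18.53·1201 + 6.32·66 + 37.22·1345 = 74000.71.
Deflator = Nominal/Real × 100 = 102768.96/74000.71 × 100 = 138.876.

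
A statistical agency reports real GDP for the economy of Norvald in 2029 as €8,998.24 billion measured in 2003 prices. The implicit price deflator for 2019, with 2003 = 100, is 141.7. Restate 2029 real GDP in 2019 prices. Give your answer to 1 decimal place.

Real GDP in 2019 prices = Real GDP in 2003 prices × (P_2019/P_2003) = 8998.24 × 1.417 = 12750.51.

€12,750.5 billion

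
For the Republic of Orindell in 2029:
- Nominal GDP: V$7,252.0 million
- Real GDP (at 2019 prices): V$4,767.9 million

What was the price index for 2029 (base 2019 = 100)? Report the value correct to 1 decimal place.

price index = (Nominal / Real) × 100 = 7252.0 / 4767.9 × 100 = 152.10.

152.1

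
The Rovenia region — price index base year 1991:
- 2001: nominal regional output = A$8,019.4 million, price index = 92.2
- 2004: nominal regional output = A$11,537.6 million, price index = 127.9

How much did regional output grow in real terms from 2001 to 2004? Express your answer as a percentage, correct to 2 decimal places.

3.71%

Deflate each year: 2001 → 8019.4/0.922 = 8697.83; 2004 → 11537.6/1.279 = 9020.80.
So real regional output changed by 9020.80/8697.83 − 1 = 0.0371, i.e. 3.71%.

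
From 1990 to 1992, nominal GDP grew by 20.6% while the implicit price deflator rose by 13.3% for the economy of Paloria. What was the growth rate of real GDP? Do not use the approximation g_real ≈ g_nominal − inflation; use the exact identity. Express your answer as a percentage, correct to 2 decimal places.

(1 + g_nom) = (1 + g_real)(1 + π), so g_real = 1.2060 / 1.1330 − 1 = 0.06443.

6.44%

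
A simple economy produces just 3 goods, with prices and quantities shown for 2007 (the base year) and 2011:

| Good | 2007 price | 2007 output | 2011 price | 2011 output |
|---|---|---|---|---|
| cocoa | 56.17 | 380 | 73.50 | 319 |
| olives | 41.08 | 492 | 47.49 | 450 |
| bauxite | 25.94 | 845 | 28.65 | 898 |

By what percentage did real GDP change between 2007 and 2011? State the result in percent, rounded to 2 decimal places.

-5.95%

Real GDP 2007 = Nominal GDP 2007 = 56.17·380 + 41.08·492 + 25.94·845 = 63475.26.
Real GDP 2011 (at 2007 prices) = 56.17·319 + 41.08·450 + 25.94·898 = 59698.35.
Real growth = 59698.35/63475.26 − 1 = -0.0595.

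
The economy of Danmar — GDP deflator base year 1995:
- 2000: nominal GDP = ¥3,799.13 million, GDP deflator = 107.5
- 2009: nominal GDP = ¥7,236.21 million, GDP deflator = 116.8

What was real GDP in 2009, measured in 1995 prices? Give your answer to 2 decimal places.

¥6,195.39 million

Real GDP = Nominal / (GDP deflator/100) = 7236.21 / 1.168 = 6195.39.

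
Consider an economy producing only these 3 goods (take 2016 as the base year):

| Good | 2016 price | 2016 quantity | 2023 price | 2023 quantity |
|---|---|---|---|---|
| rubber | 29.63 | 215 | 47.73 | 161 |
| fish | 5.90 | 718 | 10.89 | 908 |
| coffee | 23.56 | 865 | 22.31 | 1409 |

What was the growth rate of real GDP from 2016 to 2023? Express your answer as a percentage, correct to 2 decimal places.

Real GDP 2016 = Nominal GDP 2016 = 29.63·215 + 5.90·718 + 23.56·865 = 30986.05.
Real GDP 2023 (at 2016 prices) = 29.63·161 + 5.90·908 + 23.56·1409 = 43323.67.
Real growth = 43323.67/30986.05 − 1 = 0.3982.

39.82%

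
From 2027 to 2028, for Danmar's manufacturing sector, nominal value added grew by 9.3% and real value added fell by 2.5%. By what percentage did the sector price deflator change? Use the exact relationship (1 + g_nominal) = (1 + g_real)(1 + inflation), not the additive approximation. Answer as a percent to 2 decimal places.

(1 + g_nom) = (1 + g_real)(1 + π), so π = 1.0930 / 0.9750 − 1 = 0.12103.

12.10%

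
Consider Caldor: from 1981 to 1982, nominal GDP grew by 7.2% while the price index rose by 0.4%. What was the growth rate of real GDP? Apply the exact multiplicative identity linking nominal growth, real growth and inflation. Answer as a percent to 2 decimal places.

6.77%

(1 + g_nom) = (1 + g_real)(1 + π), so g_real = 1.0720 / 1.0040 − 1 = 0.06773.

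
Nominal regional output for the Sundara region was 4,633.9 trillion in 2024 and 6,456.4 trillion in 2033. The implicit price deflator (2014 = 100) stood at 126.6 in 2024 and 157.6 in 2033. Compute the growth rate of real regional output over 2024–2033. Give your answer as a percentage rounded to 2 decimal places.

Real regional output 2024 = 4633.9 / 1.266 = 3660.27.
Real regional output 2033 = 6456.4 / 1.576 = 4096.70.
Real growth = 4096.70 / 3660.27 − 1 = 0.1192.

11.92%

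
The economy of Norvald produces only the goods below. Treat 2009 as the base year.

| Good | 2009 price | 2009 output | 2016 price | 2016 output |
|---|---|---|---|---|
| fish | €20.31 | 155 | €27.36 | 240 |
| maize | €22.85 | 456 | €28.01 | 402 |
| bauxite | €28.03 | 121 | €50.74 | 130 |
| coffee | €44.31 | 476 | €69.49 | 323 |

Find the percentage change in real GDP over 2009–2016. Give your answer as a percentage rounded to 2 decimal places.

Real GDP 2009 = Nominal GDP 2009 = 20.31·155 + 22.85·456 + 28.03·121 + 44.31·476 = 38050.84.
Real GDP 2016 (at 2009 prices) = 20.31·240 + 22.85·402 + 28.03·130 + 44.31·323 = 32016.13.
Real growth = 32016.13/38050.84 − 1 = -0.1586.

-15.86%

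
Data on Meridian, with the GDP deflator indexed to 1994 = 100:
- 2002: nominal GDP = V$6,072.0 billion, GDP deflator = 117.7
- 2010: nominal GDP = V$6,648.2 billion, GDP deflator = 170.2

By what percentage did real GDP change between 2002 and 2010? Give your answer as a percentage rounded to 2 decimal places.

-24.28%

Deflate each year: 2002 → 6072.0/1.177 = 5158.88; 2010 → 6648.2/1.702 = 3906.11.
So real GDP changed by 3906.11/5158.88 − 1 = -0.2428, i.e. -24.28%.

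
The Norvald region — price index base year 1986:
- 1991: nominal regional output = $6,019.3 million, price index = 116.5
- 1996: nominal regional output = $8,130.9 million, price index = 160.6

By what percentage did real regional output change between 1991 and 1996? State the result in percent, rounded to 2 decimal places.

-2.01%

Real regional output 1991 = 6019.3 / 1.165 = 5166.78.
Real regional output 1996 = 8130.9 / 1.606 = 5062.83.
Real growth = 5062.83 / 5166.78 − 1 = -0.0201.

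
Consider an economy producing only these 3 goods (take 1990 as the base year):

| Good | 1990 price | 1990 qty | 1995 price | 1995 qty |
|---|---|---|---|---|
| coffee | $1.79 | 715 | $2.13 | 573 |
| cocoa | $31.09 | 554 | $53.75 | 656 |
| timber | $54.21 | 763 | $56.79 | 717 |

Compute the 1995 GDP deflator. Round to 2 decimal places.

Nominal GDP 1995 = 2.13·573 + 53.75·656 + 56.79·717 = 77198.92.
Real GDP 1995 (at 1990 prices) = 1.79·573 + 31.09·656 + 54.21·717 = 60289.28.
Deflator = Nominal/Real × 100 = 77198.92/60289.28 × 100 = 128.048.

128.05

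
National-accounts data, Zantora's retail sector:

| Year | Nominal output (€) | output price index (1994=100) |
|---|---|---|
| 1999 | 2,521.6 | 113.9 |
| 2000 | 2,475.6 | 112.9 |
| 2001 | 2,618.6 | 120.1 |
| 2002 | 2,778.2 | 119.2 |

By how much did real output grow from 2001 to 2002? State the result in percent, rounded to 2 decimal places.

Real output 2001 = 2618.6/1.201 = 2180.35.
Real output 2002 = 2778.2/1.192 = 2330.70.
Change = 2330.70/2180.35 − 1 = 0.0690.

6.90%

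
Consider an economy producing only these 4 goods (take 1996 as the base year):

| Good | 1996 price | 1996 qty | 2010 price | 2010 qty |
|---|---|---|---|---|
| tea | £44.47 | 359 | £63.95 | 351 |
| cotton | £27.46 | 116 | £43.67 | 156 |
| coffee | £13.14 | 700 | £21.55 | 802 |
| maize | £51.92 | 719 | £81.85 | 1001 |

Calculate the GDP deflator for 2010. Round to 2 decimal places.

155.91

Nominal GDP 2010 = 63.95·351 + 43.67·156 + 21.55·802 + 81.85·1001 = 128473.92.
Real GDP 2010 (at 1996 prices) = 44.47·351 + 27.46·156 + 13.14·802 + 51.92·1001 = 82402.93.
Deflator = Nominal/Real × 100 = 128473.92/82402.93 × 100 = 155.909.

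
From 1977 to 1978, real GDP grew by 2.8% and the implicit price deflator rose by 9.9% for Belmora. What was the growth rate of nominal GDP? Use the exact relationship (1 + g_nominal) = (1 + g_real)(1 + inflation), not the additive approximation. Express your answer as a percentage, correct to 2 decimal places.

12.98%

(1 + g_nom) = (1 + g_real)(1 + π) = 1.0280 × 1.0990 = 1.12977.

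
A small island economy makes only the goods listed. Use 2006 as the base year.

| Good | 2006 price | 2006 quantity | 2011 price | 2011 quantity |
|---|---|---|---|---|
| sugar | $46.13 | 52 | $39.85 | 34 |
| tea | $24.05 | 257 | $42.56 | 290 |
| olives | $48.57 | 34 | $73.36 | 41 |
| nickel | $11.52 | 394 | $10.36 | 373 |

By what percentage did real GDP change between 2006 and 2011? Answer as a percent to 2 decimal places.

0.42%

Real GDP 2006 = Nominal GDP 2006 = 46.13·52 + 24.05·257 + 48.57·34 + 11.52·394 = 14769.87.
Real GDP 2011 (at 2006 prices) = 46.13·34 + 24.05·290 + 48.57·41 + 11.52·373 = 14831.25.
Real growth = 14831.25/14769.87 − 1 = 0.0042.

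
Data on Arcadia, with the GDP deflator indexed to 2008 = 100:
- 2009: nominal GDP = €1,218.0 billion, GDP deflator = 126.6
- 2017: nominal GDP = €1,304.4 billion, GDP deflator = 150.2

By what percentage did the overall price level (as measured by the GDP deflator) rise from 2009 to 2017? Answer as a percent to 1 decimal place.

Price-level change = 150.2 / 126.6 − 1 = 0.1864.

18.6%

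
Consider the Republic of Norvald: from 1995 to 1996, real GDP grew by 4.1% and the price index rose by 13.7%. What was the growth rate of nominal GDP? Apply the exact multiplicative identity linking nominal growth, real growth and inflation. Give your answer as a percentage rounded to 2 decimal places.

18.36%

(1 + g_nom) = (1 + g_real)(1 + π) = 1.0410 × 1.1370 = 1.18362.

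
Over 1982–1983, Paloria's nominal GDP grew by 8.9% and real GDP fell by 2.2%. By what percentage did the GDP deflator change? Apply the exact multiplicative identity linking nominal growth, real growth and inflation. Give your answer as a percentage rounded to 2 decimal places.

(1 + g_nom) = (1 + g_real)(1 + π), so π = 1.0890 / 0.9780 − 1 = 0.11350.

11.35%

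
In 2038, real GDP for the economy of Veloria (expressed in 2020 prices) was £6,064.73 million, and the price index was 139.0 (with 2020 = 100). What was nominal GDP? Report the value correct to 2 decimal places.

£8,429.97 million

Nominal GDP = Real × (price index/100) = 6064.73 × 1.390 = 8429.97.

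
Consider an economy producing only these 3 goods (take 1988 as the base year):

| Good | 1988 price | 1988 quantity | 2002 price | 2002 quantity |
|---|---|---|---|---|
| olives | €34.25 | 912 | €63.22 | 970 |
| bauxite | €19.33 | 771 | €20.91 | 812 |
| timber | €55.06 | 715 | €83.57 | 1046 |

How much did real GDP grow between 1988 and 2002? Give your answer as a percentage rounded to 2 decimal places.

24.56%

Real GDP 1988 = Nominal GDP 1988 = 34.25·912 + 19.33·771 + 55.06·715 = 85507.33.
Real GDP 2002 (at 1988 prices) = 34.25·970 + 19.33·812 + 55.06·1046 = 106511.22.
Real growth = 106511.22/85507.33 − 1 = 0.2456.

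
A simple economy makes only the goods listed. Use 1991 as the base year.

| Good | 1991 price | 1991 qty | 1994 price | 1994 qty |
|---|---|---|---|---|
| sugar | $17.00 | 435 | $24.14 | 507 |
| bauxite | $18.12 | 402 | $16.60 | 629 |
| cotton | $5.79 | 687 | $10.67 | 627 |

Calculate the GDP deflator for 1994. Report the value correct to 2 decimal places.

124.20

Nominal GDP 1994 = 24.14·507 + 16.60·629 + 10.67·627 = 29370.47.
Real GDP 1994 (at 1991 prices) = 17.00·507 + 18.12·629 + 5.79·627 = 23646.81.
Deflator = Nominal/Real × 100 = 29370.47/23646.81 × 100 = 124.205.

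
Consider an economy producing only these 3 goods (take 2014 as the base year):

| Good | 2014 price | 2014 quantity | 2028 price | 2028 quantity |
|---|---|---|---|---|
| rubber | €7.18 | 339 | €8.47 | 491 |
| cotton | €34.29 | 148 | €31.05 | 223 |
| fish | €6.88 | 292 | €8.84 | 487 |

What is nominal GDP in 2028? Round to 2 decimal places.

Nominal GDP 2028 = Σ (p_2028 × q_2028) = 8.47·491 + 31.05·223 + 8.84·487 = 15388.00.

€15388.00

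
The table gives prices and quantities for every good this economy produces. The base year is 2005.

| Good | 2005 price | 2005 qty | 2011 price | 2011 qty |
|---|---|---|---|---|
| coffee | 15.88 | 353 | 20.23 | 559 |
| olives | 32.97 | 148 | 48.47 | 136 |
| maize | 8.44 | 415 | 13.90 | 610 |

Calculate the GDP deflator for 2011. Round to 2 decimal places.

142.52

Nominal GDP 2011 = 20.23·559 + 48.47·136 + 13.90·610 = 26379.49.
Real GDP 2011 (at 2005 prices) = 15.88·559 + 32.97·136 + 8.44·610 = 18509.24.
Deflator = Nominal/Real × 100 = 26379.49/18509.24 × 100 = 142.521.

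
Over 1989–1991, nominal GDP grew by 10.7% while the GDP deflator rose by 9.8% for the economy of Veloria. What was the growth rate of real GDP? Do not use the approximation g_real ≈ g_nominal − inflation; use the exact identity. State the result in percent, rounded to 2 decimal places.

0.82%

(1 + g_nom) = (1 + g_real)(1 + π), so g_real = 1.1070 / 1.0980 − 1 = 0.00820.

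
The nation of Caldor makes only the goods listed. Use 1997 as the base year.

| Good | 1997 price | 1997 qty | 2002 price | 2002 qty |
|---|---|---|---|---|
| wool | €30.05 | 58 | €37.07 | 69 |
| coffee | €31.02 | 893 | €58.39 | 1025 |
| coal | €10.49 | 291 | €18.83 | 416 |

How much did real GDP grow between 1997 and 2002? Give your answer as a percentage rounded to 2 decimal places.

17.65%

Real GDP 1997 = Nominal GDP 1997 = 30.05·58 + 31.02·893 + 10.49·291 = 32496.35.
Real GDP 2002 (at 1997 prices) = 30.05·69 + 31.02·1025 + 10.49·416 = 38232.79.
Real growth = 38232.79/32496.35 − 1 = 0.1765.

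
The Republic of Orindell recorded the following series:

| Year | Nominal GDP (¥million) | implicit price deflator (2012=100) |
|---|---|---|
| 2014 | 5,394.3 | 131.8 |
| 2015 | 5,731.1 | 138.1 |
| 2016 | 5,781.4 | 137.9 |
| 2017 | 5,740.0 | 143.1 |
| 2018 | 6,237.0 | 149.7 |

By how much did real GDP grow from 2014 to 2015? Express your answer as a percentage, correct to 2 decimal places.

Real GDP 2014 = 5394.3/1.318 = 4092.79.
Real GDP 2015 = 5731.1/1.381 = 4149.96.
Change = 4149.96/4092.79 − 1 = 0.0140.

1.40%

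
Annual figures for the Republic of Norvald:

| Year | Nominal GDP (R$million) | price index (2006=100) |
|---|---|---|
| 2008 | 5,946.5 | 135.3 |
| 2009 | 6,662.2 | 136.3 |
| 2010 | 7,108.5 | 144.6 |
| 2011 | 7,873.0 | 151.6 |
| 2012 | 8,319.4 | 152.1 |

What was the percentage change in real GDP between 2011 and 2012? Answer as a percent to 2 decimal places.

5.32%

Real GDP 2011 = 7873.0/1.516 = 5193.27.
Real GDP 2012 = 8319.4/1.521 = 5469.69.
Change = 5469.69/5193.27 − 1 = 0.0532.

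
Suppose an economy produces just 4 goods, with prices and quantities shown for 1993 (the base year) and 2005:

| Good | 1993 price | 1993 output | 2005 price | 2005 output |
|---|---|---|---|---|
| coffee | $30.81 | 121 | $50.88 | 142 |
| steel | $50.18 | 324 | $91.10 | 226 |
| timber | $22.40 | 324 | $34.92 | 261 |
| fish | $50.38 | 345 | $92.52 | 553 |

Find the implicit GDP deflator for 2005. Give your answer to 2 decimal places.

178.24

Nominal GDP 2005 = 50.88·142 + 91.10·226 + 34.92·261 + 92.52·553 = 88091.24.
Real GDP 2005 (at 1993 prices) = 30.81·142 + 50.18·226 + 22.40·261 + 50.38·553 = 49422.24.
Deflator = Nominal/Real × 100 = 88091.24/49422.24 × 100 = 178.242.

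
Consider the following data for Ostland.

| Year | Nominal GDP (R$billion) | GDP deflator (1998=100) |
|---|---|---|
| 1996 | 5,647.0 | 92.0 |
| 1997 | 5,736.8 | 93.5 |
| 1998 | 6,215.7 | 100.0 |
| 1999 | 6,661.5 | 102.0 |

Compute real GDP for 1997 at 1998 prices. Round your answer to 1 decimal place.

R$6,135.6 billion

Real GDP 1997 = 5736.8 / 0.935 = 6135.61.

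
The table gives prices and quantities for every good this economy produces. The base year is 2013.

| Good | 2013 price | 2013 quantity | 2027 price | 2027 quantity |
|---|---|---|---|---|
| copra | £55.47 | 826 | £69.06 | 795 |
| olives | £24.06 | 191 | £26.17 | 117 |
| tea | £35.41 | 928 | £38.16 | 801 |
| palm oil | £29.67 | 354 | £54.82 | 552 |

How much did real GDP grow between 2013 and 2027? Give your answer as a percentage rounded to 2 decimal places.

Real GDP 2013 = Nominal GDP 2013 = 55.47·826 + 24.06·191 + 35.41·928 + 29.67·354 = 93777.34.
Real GDP 2027 (at 2013 prices) = 55.47·795 + 24.06·117 + 35.41·801 + 29.67·552 = 91654.92.
Real growth = 91654.92/93777.34 − 1 = -0.0226.

-2.26%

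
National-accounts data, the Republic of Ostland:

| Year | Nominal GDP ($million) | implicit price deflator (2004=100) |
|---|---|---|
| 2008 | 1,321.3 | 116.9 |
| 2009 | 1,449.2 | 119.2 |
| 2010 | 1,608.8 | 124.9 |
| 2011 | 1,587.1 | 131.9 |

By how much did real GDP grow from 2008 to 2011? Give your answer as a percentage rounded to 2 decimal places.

Real GDP 2008 = 1321.3/1.169 = 1130.28.
Real GDP 2011 = 1587.1/1.319 = 1203.26.
Change = 1203.26/1130.28 − 1 = 0.0646.

6.46%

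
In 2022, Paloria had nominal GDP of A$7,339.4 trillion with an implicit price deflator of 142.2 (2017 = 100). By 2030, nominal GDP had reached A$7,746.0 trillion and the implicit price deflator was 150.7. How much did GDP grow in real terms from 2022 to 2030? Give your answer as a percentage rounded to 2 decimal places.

-0.41%

Real GDP 2022 = 7339.4 / 1.422 = 5161.32.
Real GDP 2030 = 7746.0 / 1.507 = 5140.01.
Real growth = 5140.01 / 5161.32 − 1 = -0.0041.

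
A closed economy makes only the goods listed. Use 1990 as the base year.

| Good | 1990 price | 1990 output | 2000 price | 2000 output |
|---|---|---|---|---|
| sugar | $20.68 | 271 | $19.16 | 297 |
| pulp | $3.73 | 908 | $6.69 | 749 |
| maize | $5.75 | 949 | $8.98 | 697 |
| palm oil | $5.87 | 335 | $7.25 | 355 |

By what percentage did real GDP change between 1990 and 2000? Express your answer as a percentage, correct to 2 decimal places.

-8.45%

Real GDP 1990 = Nominal GDP 1990 = 20.68·271 + 3.73·908 + 5.75·949 + 5.87·335 = 16414.32.
Real GDP 2000 (at 1990 prices) = 20.68·297 + 3.73·749 + 5.75·697 + 5.87·355 = 15027.33.
Real growth = 15027.33/16414.32 − 1 = -0.0845.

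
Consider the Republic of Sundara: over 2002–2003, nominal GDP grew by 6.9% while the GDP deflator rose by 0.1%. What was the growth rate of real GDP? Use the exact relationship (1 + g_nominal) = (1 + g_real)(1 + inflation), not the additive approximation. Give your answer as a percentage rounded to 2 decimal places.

6.79%

(1 + g_nom) = (1 + g_real)(1 + π), so g_real = 1.0690 / 1.0010 − 1 = 0.06793.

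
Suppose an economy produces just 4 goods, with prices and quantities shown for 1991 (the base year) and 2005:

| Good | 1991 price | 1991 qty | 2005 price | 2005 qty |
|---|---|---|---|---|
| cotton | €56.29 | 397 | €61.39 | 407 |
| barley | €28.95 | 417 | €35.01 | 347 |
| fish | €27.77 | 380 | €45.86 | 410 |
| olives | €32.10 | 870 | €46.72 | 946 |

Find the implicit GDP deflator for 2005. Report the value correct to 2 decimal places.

Nominal GDP 2005 = 61.39·407 + 35.01·347 + 45.86·410 + 46.72·946 = 100133.92.
Real GDP 2005 (at 1991 prices) = 56.29·407 + 28.95·347 + 27.77·410 + 32.10·946 = 74707.98.
Deflator = Nominal/Real × 100 = 100133.92/74707.98 × 100 = 134.034.

134.03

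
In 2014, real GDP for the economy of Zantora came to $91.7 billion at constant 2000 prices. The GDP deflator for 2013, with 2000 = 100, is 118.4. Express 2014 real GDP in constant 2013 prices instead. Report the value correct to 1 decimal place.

Real GDP in 2013 prices = Real GDP in 2000 prices × (P_2013/P_2000) = 91.7 × 1.184 = 108.57.

$108.6 billion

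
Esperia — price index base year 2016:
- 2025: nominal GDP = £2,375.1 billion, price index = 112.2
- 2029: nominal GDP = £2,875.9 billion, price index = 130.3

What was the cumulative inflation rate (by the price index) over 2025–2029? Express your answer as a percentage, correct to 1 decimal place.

16.1%

Price-level change = 130.3 / 112.2 − 1 = 0.1613.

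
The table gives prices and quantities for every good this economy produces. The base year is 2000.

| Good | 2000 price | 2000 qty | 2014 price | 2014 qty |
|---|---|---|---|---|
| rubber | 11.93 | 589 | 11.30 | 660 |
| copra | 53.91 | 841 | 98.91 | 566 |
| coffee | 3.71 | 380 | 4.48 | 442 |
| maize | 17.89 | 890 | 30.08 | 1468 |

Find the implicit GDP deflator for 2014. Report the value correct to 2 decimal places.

Nominal GDP 2014 = 11.30·660 + 98.91·566 + 4.48·442 + 30.08·1468 = 109578.66.
Real GDP 2014 (at 2000 prices) = 11.93·660 + 53.91·566 + 3.71·442 + 17.89·1468 = 66289.20.
Deflator = Nominal/Real × 100 = 109578.66/66289.20 × 100 = 165.304.

165.30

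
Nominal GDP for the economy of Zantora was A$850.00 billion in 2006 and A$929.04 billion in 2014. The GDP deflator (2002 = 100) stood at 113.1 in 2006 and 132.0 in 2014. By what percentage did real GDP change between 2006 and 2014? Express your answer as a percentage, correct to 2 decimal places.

-6.35%

Deflate each year: 2006 → 850.00/1.131 = 751.55; 2014 → 929.04/1.320 = 703.82.
So real GDP changed by 703.82/751.55 − 1 = -0.0635, i.e. -6.35%.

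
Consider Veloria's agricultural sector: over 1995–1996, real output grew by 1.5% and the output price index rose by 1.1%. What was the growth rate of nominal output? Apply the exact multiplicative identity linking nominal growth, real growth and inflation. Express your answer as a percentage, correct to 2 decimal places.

(1 + g_nom) = (1 + g_real)(1 + π) = 1.0150 × 1.0110 = 1.02617.

2.62%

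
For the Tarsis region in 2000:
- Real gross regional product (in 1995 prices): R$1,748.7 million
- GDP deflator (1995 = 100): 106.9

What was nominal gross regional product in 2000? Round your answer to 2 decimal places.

R$1,869.36 million

Nominal gross regional product = Real × (GDP deflator/100) = 1748.7 × 1.069 = 1869.36.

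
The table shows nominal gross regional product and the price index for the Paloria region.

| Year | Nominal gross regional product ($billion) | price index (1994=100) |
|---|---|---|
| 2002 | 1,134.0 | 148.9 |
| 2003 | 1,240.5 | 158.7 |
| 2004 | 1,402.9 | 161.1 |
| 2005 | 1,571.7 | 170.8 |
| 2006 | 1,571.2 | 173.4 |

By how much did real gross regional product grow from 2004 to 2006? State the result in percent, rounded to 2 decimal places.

Real gross regional product 2004 = 1402.9/1.611 = 870.83.
Real gross regional product 2006 = 1571.2/1.734 = 906.11.
Change = 906.11/870.83 − 1 = 0.0405.

4.05%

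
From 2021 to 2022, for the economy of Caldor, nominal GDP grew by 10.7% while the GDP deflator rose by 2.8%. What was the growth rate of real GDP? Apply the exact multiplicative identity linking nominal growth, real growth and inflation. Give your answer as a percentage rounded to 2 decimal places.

7.68%

(1 + g_nom) = (1 + g_real)(1 + π), so g_real = 1.1070 / 1.0280 − 1 = 0.07685.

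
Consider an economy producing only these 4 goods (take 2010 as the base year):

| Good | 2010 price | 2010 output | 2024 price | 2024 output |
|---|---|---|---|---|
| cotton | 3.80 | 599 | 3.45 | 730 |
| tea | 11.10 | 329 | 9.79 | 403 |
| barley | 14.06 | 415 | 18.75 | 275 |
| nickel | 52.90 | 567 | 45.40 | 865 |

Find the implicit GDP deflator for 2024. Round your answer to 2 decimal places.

Nominal GDP 2024 = 3.45·730 + 9.79·403 + 18.75·275 + 45.40·865 = 50891.12.
Real GDP 2024 (at 2010 prices) = 3.80·730 + 11.10·403 + 14.06·275 + 52.90·865 = 56872.30.
Deflator = Nominal/Real × 100 = 50891.12/56872.30 × 100 = 89.483.

89.48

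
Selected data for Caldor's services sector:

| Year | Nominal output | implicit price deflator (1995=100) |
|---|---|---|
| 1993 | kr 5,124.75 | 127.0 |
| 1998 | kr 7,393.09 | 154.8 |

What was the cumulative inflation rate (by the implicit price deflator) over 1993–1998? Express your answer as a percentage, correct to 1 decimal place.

21.9%

Price-level change = 154.8 / 127.0 − 1 = 0.2189.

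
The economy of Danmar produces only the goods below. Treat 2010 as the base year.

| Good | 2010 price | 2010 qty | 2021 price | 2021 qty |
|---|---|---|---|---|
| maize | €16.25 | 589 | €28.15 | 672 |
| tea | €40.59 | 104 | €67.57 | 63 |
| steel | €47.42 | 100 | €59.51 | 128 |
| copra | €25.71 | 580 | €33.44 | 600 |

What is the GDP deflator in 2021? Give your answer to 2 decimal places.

Nominal GDP 2021 = 28.15·672 + 67.57·63 + 59.51·128 + 33.44·600 = 50854.99.
Real GDP 2021 (at 2010 prices) = 16.25·672 + 40.59·63 + 47.42·128 + 25.71·600 = 34972.93.
Deflator = Nominal/Real × 100 = 50854.99/34972.93 × 100 = 145.412.

145.41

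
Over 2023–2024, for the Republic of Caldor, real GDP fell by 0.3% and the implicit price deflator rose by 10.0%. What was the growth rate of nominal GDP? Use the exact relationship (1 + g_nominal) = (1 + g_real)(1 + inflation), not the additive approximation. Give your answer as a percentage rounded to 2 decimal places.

9.67%

(1 + g_nom) = (1 + g_real)(1 + π) = 0.9970 × 1.1000 = 1.09670.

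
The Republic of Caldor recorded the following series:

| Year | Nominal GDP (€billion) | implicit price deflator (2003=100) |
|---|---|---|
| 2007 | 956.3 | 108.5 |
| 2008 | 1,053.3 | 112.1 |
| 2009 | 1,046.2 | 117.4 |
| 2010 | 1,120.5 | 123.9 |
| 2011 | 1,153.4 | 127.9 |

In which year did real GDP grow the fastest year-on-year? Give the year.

2008

2008: real = 1053.3/1.121 = 939.61; growth vs 2007 (881.38) = 6.61%.
2009: real = 1046.2/1.174 = 891.14; growth vs 2008 (939.61) = -5.16%.
2010: real = 1120.5/1.239 = 904.36; growth vs 2009 (891.14) = 1.48%.
2011: real = 1153.4/1.279 = 901.80; growth vs 2010 (904.36) = -0.28%.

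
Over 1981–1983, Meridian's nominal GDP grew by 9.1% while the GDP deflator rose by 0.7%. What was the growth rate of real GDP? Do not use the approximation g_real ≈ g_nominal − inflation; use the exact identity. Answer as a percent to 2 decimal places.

8.34%

(1 + g_nom) = (1 + g_real)(1 + π), so g_real = 1.0910 / 1.0070 − 1 = 0.08342.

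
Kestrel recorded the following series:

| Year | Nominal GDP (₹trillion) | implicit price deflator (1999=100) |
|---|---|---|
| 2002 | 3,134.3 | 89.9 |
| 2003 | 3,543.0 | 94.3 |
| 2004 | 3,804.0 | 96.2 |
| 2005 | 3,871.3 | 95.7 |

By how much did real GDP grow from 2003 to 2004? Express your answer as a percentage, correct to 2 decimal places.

5.25%

Real GDP 2003 = 3543.0/0.943 = 3757.16.
Real GDP 2004 = 3804.0/0.962 = 3954.26.
Change = 3954.26/3757.16 − 1 = 0.0525.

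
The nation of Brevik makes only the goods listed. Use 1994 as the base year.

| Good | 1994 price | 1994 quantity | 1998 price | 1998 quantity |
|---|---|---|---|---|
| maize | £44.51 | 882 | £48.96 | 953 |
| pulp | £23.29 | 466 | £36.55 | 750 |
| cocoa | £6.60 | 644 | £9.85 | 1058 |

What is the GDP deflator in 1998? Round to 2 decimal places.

126.36

Nominal GDP 1998 = 48.96·953 + 36.55·750 + 9.85·1058 = 84492.68.
Real GDP 1998 (at 1994 prices) = 44.51·953 + 23.29·750 + 6.60·1058 = 66868.33.
Deflator = Nominal/Real × 100 = 84492.68/66868.33 × 100 = 126.357.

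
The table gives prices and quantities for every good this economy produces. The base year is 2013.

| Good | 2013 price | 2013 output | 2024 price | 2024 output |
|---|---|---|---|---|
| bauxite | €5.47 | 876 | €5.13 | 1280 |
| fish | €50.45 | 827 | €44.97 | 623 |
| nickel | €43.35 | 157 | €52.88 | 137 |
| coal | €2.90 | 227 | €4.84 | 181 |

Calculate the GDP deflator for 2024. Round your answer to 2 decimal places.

Nominal GDP 2024 = 5.13·1280 + 44.97·623 + 52.88·137 + 4.84·181 = 42703.31.
Real GDP 2024 (at 2013 prices) = 5.47·1280 + 50.45·623 + 43.35·137 + 2.90·181 = 44895.80.
Deflator = Nominal/Real × 100 = 42703.31/44895.80 × 100 = 95.116.

95.12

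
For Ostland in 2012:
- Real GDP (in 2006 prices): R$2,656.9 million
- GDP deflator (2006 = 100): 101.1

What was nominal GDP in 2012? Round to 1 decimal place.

R$2,686.1 million

Nominal GDP = Real × (GDP deflator/100) = 2656.9 × 1.011 = 2686.13.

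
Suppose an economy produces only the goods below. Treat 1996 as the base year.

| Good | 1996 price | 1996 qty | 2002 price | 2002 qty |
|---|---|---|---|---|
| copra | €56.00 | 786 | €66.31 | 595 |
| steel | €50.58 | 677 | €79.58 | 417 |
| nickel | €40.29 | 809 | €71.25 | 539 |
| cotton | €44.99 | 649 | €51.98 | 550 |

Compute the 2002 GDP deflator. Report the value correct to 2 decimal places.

Nominal GDP 2002 = 66.31·595 + 79.58·417 + 71.25·539 + 51.98·550 = 139632.06.
Real GDP 2002 (at 1996 prices) = 56.00·595 + 50.58·417 + 40.29·539 + 44.99·550 = 100872.67.
Deflator = Nominal/Real × 100 = 139632.06/100872.67 × 100 = 138.424.

138.42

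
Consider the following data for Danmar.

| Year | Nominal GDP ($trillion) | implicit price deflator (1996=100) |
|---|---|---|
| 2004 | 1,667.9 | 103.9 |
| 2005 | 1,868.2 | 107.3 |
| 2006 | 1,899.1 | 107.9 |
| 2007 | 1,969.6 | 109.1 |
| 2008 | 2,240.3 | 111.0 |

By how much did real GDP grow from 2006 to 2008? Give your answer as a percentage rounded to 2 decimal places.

Real GDP 2006 = 1899.1/1.079 = 1760.06.
Real GDP 2008 = 2240.3/1.110 = 2018.29.
Change = 2018.29/1760.06 − 1 = 0.1467.

14.67%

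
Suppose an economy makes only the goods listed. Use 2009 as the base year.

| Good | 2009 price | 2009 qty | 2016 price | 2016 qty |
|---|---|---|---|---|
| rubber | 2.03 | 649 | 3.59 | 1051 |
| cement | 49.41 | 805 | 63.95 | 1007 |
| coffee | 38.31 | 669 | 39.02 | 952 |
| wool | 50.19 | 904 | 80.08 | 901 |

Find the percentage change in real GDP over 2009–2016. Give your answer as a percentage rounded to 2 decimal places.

19.17%

Real GDP 2009 = Nominal GDP 2009 = 2.03·649 + 49.41·805 + 38.31·669 + 50.19·904 = 112093.67.
Real GDP 2016 (at 2009 prices) = 2.03·1051 + 49.41·1007 + 38.31·952 + 50.19·901 = 133581.71.
Real growth = 133581.71/112093.67 − 1 = 0.1917.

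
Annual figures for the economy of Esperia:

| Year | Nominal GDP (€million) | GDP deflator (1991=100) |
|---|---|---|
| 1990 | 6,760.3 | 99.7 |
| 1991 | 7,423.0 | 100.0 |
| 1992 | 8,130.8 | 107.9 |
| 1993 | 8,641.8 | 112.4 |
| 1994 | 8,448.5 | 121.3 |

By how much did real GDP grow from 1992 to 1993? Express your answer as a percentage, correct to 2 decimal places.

Real GDP 1992 = 8130.8/1.079 = 7535.50.
Real GDP 1993 = 8641.8/1.124 = 7688.43.
Change = 7688.43/7535.50 − 1 = 0.0203.

2.03%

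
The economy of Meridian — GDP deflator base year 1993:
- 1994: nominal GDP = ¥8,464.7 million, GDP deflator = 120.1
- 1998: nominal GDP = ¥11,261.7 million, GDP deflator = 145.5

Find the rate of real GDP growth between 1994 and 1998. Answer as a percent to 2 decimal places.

Real GDP 1994 = 8464.7 / 1.201 = 7048.04.
Real GDP 1998 = 11261.7 / 1.455 = 7740.00.
Real growth = 7740.00 / 7048.04 − 1 = 0.0982.

9.82%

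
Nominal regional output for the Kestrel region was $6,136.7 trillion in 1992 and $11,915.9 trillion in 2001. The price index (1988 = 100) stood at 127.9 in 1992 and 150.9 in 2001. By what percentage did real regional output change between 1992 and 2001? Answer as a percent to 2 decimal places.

64.58%

Real regional output 1992 = 6136.7 / 1.279 = 4798.05.
Real regional output 2001 = 11915.9 / 1.509 = 7896.55.
Real growth = 7896.55 / 4798.05 − 1 = 0.6458.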